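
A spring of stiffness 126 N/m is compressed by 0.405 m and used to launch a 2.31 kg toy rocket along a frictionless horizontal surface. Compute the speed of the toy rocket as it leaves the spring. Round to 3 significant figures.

Spring PE converts entirely to kinetic energy: ½kx² = ½mv²
v = x√(k/m) = 0.405 × √(126/2.31) = 2.991 m/s

v = 2.99 m/s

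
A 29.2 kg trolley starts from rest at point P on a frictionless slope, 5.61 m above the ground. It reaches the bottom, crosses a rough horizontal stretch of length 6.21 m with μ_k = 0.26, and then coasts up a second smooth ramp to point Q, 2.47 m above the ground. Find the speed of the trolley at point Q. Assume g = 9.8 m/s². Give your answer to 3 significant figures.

v = 5.47 m/s

Energy at P: mgh₁ = (29.2)(9.8)(5.61) = 1605.4 J
Friction loss: W_f = μ_k mg d = 462.0 J
At Q: ½mv² + mgh₂ = mgh₁ − W_f
½mv² = 1605.4 − 462.0 − 706.82 = 436.51 J
v = √(2 × 436.51/29.2) = 5.468 m/s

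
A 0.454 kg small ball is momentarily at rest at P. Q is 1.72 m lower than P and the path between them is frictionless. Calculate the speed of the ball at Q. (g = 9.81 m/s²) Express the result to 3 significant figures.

Equating total energy at the two states: mgh = ½mv²
v = √(2gh) = √(2 × 9.81 × 1.72) = √33.746 = 5.809 m/s

v = 5.81 m/s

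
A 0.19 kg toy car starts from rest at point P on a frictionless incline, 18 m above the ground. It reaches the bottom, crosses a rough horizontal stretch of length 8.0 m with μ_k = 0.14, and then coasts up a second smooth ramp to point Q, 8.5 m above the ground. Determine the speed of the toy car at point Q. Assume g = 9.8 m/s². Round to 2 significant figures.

Energy at P: mgh₁ = (0.19)(9.8)(18) = 33.516 J
Friction loss: W_f = μ_k mg d = 2.085 J
At Q: ½mv² + mgh₂ = mgh₁ − W_f
½mv² = 33.516 − 2.085 − 15.827 = 15.604 J
v = √(2 × 15.604/0.19) = 12.82 m/s

v = 13 m/s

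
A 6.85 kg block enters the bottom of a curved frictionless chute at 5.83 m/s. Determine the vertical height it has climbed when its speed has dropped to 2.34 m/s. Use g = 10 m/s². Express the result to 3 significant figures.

h = 1.43 m

Energy balance between the two points: ½mv₁² = ½mv₂² + mgh
h = (v₁² − v₂²)/(2g) = (5.83² − 2.34²)/(2 × 10) = 1.426 m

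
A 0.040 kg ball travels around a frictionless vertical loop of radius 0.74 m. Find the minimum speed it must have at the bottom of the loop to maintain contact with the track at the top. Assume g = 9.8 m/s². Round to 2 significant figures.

At the top: mg = mv_top²/r ⇒ v_top² = gr = 7.252 m²/s²
Energy from bottom to top (height 2r): ½mv_bot² = ½mv_top² + mg(2r)
v_bot² = gr + 4gr = 5gr = 36.26
v_bot = √(5gr) = 6.022 m/s

v = 6.0 m/s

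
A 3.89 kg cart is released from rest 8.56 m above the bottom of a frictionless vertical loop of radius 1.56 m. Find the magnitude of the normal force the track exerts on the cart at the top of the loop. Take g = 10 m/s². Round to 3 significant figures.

Energy from release to top (height 2r): mgh = ½mv_top² + mg(2r)
v_top² = 2g(h − 2r) = 2(10)(8.56 − 3.120) = 108.80 m²/s²
At the top, both N and weight point toward the centre: N + mg = mv_top²/r
N = m(v_top²/r − g) = 3.89(108.80/1.56 − 10) = 232.4 N

N = 232 N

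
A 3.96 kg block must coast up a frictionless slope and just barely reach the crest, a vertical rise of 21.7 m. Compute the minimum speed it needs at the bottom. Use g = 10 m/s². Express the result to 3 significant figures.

v = 20.8 m/s

At the top it is momentarily at rest, so all KE converts to PE: ½mv² = mgh
v = √(2gh) = √(2 × 10 × 21.7) = 20.83 m/s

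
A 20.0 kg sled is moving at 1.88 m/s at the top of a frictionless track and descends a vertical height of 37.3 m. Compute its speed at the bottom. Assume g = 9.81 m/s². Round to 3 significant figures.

v = 27.1 m/s

Energy conservation between the two points: ½mv₀² + mgh = ½mv²
v² = v₀² + 2gh = (1.88)² + 2(9.81)(37.3) = 735.36
v = √735.36 = 27.12 m/s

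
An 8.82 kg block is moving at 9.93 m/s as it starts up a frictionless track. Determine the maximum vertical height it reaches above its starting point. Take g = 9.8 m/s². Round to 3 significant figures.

Setting KE at the bottom equal to PE gained: ½mv² = mgh
h = v²/(2g) = 9.93²/(2 × 9.8) = 5.031 m

h = 5.03 m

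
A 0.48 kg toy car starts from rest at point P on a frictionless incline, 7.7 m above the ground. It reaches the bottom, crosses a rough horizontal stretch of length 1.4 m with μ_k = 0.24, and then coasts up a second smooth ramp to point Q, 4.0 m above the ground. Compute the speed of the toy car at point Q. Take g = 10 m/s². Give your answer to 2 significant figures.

Energy at P: mgh₁ = (0.48)(10)(7.7) = 36.960 J
Friction loss: W_f = μ_k mg d = 1.613 J
At Q: ½mv² + mgh₂ = mgh₁ − W_f
½mv² = 36.960 − 1.613 − 19.200 = 16.147 J
v = √(2 × 16.147/0.48) = 8.202 m/s

v = 8.2 m/s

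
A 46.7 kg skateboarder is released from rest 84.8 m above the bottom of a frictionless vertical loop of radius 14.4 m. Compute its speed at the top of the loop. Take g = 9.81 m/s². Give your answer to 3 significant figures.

Energy conservation: mgh = ½mv_top² + mg(2r)
v_top² = 2g(h − 2r) = 2(9.81)(84.8 − 28.80) = 1099
v_top = 33.15 m/s

v = 33.1 m/s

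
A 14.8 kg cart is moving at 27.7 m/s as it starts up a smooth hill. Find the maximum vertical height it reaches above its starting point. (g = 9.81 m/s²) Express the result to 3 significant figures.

h = 39.1 m

Setting KE at the bottom equal to PE gained: ½mv² = mgh
h = v²/(2g) = 27.7²/(2 × 9.81) = 39.11 m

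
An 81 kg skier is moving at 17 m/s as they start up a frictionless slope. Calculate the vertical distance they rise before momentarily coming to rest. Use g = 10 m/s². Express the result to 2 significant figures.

h = 14 m

Setting KE at the bottom equal to PE gained: ½mv² = mgh
h = v²/(2g) = 17²/(2 × 10) = 14.45 m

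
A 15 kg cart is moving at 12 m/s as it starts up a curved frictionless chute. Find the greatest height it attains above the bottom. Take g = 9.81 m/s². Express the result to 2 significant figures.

Setting KE at the bottom equal to PE gained: ½mv² = mgh
h = v²/(2g) = 12²/(2 × 9.81) = 7.339 m

h = 7.3 m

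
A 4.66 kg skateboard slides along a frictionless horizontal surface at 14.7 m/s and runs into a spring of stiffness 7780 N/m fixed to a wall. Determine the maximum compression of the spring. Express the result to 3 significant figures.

At max compression the skateboard is momentarily at rest: ½mv² = ½kx²
x = v√(m/k) = 14.7 × √(4.66/7780) = 0.3598 m

x = 0.360 m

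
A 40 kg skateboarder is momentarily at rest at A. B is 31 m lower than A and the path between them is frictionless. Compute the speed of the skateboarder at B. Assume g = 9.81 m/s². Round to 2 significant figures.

v = 25 m/s

Energy conservation between the two points: mgh = ½mv²
The mass cancels from both sides.
v = √(2gh) = √(2 × 9.81 × 31) = √608.22 = 24.66 m/s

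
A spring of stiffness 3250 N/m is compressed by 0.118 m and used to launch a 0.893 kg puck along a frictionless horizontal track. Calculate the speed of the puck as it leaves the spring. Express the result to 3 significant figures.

The puck leaves the spring when the spring is at natural length, so ½kx² = ½mv²
v = x√(k/m) = 0.118 × √(3250/0.893) = 7.119 m/s

v = 7.12 m/s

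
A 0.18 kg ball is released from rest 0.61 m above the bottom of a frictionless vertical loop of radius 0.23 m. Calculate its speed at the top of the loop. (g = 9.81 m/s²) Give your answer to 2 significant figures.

Energy conservation: mgh = ½mv_top² + mg(2r)
v_top² = 2g(h − 2r) = 2(9.81)(0.61 − 0.4600) = 2.943
v_top = 1.716 m/s

v = 1.7 m/s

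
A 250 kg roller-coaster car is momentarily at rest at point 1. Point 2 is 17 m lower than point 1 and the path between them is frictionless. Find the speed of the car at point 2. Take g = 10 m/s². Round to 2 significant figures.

v = 18 m/s

By conservation of mechanical energy, mgh = ½mv²
v = √(2gh) = √(2 × 10 × 17) = √340.00 = 18.44 m/s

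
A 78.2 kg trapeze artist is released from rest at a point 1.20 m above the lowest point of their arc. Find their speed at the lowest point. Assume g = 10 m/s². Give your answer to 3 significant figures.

Energy conservation between the two points: mgh = ½mv²
v = √(2gh) = √(2 × 10 × 1.20) = √24.000 = 4.899 m/s

v = 4.90 m/s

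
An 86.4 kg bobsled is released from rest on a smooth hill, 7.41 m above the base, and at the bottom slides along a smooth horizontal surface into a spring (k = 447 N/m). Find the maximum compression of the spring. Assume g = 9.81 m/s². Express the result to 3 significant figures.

At max compression the bobsled is momentarily at rest: mgh = ½kx²
x = √(2mgh/k) = √(2 × 86.4 × 9.81 × 7.41 / 447) = 5.301 m

x = 5.30 m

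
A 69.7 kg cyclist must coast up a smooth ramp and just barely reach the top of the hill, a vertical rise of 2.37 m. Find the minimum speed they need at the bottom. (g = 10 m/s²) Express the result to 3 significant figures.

v = 6.88 m/s

At the top they are momentarily at rest, so all KE converts to PE: ½mv² = mgh
v = √(2gh) = √(2 × 10 × 2.37) = 6.885 m/s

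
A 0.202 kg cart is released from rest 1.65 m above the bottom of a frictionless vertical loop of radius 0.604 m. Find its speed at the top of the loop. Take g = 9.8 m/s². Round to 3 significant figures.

v = 2.94 m/s

Energy conservation: mgh = ½mv_top² + mg(2r)
v_top² = 2g(h − 2r) = 2(9.8)(1.65 − 1.208) = 8.663
v_top = 2.943 m/s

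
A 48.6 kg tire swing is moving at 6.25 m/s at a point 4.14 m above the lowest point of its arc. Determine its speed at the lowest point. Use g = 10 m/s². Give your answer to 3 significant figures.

By conservation of mechanical energy, ½mv₀² + mgh = ½mv²
v² = v₀² + 2gh = (6.25)² + 2(10)(4.14) = 121.86
v = √121.86 = 11.04 m/s

v = 11.0 m/s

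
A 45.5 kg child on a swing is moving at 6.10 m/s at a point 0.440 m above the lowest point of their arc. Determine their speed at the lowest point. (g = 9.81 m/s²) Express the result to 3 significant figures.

Equating total energy at the two states: ½mv₀² + mgh = ½mv²
v² = v₀² + 2gh = (6.10)² + 2(9.81)(0.440) = 45.843
v = √45.843 = 6.771 m/s

v = 6.77 m/s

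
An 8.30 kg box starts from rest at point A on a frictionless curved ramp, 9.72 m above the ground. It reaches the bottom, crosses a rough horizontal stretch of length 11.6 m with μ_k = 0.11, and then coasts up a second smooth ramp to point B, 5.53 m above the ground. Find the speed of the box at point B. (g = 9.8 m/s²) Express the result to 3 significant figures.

v = 7.56 m/s

Energy at A: mgh₁ = (8.30)(9.8)(9.72) = 790.62 J
Friction loss: W_f = μ_k mg d = 103.8 J
At B: ½mv² + mgh₂ = mgh₁ − W_f
½mv² = 790.62 − 103.8 − 449.81 = 237.02 J
v = √(2 × 237.02/8.30) = 7.557 m/s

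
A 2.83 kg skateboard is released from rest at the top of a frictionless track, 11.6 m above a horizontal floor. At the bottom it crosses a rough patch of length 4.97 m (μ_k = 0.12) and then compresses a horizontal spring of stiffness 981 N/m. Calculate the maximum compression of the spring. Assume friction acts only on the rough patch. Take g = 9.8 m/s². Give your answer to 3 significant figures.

x = 0.789 m

Initial energy: E₁ = mgh = (2.83)(9.8)(11.6) = 321.71 J
Friction removes W_f = μ_k mg d = (0.12)(2.83)(9.8)(4.97) = 16.54 J
Energy reaching the spring: E = 321.71 − 16.54 = 305.17 J
At max compression ½kx² = E ⇒ x = √(2E/k) = √(2 × 305.17/981) = 0.7888 m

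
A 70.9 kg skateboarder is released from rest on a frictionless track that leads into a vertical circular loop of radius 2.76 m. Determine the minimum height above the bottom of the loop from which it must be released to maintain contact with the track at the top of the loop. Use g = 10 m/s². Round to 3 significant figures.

At the top, for minimum speed gravity alone supplies the centripetal force: mg = mv_top²/r ⇒ v_top² = gr = 27.60 m²/s²
Energy conservation from release height h to the top (height 2r): mgh = ½mv_top² + mg(2r)
h = v_top²/(2g) + 2r = r/2 + 2r = 5r/2 = 6.900 m

h = 6.90 m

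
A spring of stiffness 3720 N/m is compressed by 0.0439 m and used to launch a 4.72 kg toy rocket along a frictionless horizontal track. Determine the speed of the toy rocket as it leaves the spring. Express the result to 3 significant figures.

v = 1.23 m/s

Conservation of energy: ½kx² = ½mv²
v = x√(k/m) = 0.0439 × √(3720/4.72) = 1.232 m/s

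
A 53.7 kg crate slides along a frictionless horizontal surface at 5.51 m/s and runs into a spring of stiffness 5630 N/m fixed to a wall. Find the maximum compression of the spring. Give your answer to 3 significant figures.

x = 0.538 m

At max compression the crate is momentarily at rest: ½mv² = ½kx²
x = v√(m/k) = 5.51 × √(53.7/5630) = 0.5381 m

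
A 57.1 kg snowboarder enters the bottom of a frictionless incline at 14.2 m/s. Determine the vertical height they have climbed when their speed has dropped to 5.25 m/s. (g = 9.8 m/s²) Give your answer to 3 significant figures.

h = 8.88 m

Energy balance between the two points: ½mv₁² = ½mv₂² + mgh
h = (v₁² − v₂²)/(2g) = (14.2² − 5.25²)/(2 × 9.8) = 8.882 m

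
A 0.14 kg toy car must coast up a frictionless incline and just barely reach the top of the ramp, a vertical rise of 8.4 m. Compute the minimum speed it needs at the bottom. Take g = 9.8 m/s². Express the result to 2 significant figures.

At the top it is momentarily at rest, so all KE converts to PE: ½mv² = mgh
v = √(2gh) = √(2 × 9.8 × 8.4) = 12.83 m/s

v = 13 m/s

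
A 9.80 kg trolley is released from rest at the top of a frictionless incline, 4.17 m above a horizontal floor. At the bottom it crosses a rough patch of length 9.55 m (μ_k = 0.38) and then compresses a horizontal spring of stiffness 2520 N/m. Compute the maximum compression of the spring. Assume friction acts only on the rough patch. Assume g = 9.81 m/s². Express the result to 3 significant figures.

Initial energy: E₁ = mgh = (9.80)(9.81)(4.17) = 400.90 J
Friction removes W_f = μ_k mg d = (0.38)(9.80)(9.81)(9.55) = 348.9 J
Energy reaching the spring: E = 400.90 − 348.9 = 52.011 J
At max compression ½kx² = E ⇒ x = √(2E/k) = √(2 × 52.011/2520) = 0.2032 m

x = 0.203 m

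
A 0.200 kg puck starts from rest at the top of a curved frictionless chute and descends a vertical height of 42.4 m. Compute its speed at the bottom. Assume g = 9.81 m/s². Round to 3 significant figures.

By conservation of mechanical energy, mgh = ½mv²
v = √(2gh) = √(2 × 9.81 × 42.4) = √831.89 = 28.84 m/s

v = 28.8 m/s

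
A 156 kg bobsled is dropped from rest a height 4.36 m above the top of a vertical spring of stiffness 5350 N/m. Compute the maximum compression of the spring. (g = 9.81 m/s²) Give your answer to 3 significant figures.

x = 1.89 m

Take the reference level at the top of the uncompressed spring. At max compression the bobsled has fallen H + x and is momentarily at rest:
mg(H + x) = ½kx²
½(5350)x² − (156)(9.81)x − (156)(9.81)(4.36) = 0
2675x² − 1530x − 6672 = 0
x = [1530 + √(2.342e+06 + 7.1394e+07)]/(2 × 2675) = 1.891 m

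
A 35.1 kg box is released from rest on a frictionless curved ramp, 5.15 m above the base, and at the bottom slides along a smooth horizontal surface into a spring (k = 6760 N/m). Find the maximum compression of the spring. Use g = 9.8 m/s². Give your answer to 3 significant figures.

Gravitational PE at the top equals spring PE at max compression: mgh = ½kx²
x = √(2mgh/k) = √(2 × 35.1 × 9.8 × 5.15 / 6760) = 0.7240 m

x = 0.724 m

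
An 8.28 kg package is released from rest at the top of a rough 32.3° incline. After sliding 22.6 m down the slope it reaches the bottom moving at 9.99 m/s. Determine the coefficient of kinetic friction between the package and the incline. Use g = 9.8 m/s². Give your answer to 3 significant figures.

μ_k = 0.366

mgh = ½mv² + μ_k (mg cosθ) L, with h = L sinθ
mgL sinθ = 979.92 J; ½mv² = 413.17 J
W_f = 979.92 − 413.17 = 566.8 J
μ_k = W_f/(mg cosθ · L) = 566.8/(68.59 × 22.6) = 0.3656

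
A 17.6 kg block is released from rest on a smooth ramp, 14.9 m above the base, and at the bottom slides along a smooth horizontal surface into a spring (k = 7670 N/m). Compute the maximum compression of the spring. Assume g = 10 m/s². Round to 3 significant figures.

x = 0.827 m

Gravitational PE at the top equals spring PE at max compression: mgh = ½kx²
x = √(2mgh/k) = √(2 × 17.6 × 10 × 14.9 / 7670) = 0.8269 m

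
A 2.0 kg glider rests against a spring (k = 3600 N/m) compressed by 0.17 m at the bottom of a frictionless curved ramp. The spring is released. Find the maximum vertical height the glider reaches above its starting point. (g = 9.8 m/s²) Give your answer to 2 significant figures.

Energy conservation from release to the highest point: ½kx² = mgh
h = kx²/(2mg) = (3600)(0.17)²/(2 × 2.0 × 9.8) = 2.654 m

h = 2.7 m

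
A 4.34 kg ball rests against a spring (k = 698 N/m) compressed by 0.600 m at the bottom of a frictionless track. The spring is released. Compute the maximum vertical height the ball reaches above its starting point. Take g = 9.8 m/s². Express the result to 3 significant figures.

h = 2.95 m

At maximum height the ball is at rest, so ½kx² = mgh
h = kx²/(2mg) = (698)(0.600)²/(2 × 4.34 × 9.8) = 2.954 m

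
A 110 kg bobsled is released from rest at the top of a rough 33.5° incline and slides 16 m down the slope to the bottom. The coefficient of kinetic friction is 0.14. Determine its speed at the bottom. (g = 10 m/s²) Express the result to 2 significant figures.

v = 12 m/s

Taking the bottom as reference, mgh = ½mv² + μ_k N L with h = L sinθ, N = mg cosθ:
mgh = mgL sinθ = (110)(10)(16)sin33.5° = 9714.1 J
W_f = μ_k mg cosθ · L = (0.14)(110)(10)cos33.5°·16 = 2055 J
½mv² = 9714.1 − 2055 = 7659.4 J
v = √(2 × 7659.4/110) = 11.80 m/s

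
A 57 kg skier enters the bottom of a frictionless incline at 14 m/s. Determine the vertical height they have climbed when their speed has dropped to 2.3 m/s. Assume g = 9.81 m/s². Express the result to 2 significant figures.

Conservation of energy: ½mv₁² = ½mv₂² + mgh
h = (v₁² − v₂²)/(2g) = (14² − 2.3²)/(2 × 9.81) = 9.720 m

h = 9.7 m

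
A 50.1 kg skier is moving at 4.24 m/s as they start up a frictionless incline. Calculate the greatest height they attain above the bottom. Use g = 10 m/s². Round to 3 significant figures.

Setting KE at the bottom equal to PE gained: ½mv² = mgh
h = v²/(2g) = 4.24²/(2 × 10) = 0.8989 m

h = 0.899 m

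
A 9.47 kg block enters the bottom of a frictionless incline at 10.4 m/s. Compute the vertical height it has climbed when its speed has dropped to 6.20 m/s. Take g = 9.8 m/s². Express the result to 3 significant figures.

Energy balance between the two points: ½mv₁² = ½mv₂² + mgh
h = (v₁² − v₂²)/(2g) = (10.4² − 6.20²)/(2 × 9.8) = 3.557 m

h = 3.56 m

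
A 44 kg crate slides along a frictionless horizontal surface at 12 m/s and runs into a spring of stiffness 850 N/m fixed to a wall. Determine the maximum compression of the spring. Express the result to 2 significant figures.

x = 2.7 m

Conservation of energy between contact and max compression: ½mv² = ½kx²
x = v√(m/k) = 12 × √(44/850) = 2.730 m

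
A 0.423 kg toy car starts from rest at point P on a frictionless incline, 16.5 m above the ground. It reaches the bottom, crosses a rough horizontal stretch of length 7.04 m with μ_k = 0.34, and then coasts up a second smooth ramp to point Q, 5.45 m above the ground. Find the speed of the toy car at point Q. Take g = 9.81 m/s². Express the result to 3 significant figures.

v = 13.0 m/s

Energy at P: mgh₁ = (0.423)(9.81)(16.5) = 68.469 J
Friction loss: W_f = μ_k mg d = 9.933 J
At Q: ½mv² + mgh₂ = mgh₁ − W_f
½mv² = 68.469 − 9.933 − 22.615 = 35.921 J
v = √(2 × 35.921/0.423) = 13.03 m/s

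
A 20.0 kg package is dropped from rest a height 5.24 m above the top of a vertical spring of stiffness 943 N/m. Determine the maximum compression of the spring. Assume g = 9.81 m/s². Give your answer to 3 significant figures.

Let x be the compression. The total drop is H + x, and the package is instantaneously at rest at max compression, so energy conservation gives:
mg(H + x) = ½kx²
½(943)x² − (20.0)(9.81)x − (20.0)(9.81)(5.24) = 0
471.5x² − 196.2x − 1028 = 0
x = [196.2 + √(38494 + 1.9390e+06)]/(2 × 471.5) = 1.699 m

x = 1.70 m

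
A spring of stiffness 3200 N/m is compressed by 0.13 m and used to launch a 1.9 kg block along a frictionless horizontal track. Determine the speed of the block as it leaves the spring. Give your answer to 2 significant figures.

Conservation of energy: ½kx² = ½mv²
v = x√(k/m) = 0.13 × √(3200/1.9) = 5.335 m/s

v = 5.3 m/s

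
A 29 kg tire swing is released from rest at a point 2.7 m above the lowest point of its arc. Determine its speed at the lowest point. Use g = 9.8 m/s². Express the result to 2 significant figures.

Mechanical energy is conserved (no friction): mgh = ½mv²
The mass cancels from both sides.
v = √(2gh) = √(2 × 9.8 × 2.7) = √52.920 = 7.275 m/s

v = 7.3 m/s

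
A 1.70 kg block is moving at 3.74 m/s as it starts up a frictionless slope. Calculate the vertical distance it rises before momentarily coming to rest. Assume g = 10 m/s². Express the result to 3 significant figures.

h = 0.699 m

Setting KE at the bottom equal to PE gained: ½mv² = mgh
h = v²/(2g) = 3.74²/(2 × 10) = 0.6994 m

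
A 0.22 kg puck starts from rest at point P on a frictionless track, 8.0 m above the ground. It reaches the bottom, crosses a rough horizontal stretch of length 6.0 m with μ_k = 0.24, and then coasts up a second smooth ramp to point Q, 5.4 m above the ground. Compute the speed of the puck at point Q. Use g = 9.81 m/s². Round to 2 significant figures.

Energy at P: mgh₁ = (0.22)(9.81)(8.0) = 17.266 J
Friction loss: W_f = μ_k mg d = 3.108 J
At Q: ½mv² + mgh₂ = mgh₁ − W_f
½mv² = 17.266 − 3.108 − 11.654 = 2.5035 J
v = √(2 × 2.5035/0.22) = 4.771 m/s

v = 4.8 m/s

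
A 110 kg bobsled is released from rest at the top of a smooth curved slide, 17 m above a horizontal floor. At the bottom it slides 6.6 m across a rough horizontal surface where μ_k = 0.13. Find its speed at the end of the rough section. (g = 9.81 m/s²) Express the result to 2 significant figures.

v = 18 m/s

Energy bookkeeping (friction removes W_f = μ_k N d):
mgh = ½mv² + μ_k m g d
W_f = μ_k mg d = (0.13)(110)(9.81)(6.6) = 925.9 J
½mv² = mgh − W_f = 18345 − 925.9 = 17419 J
v = √(2 × 17419/110) = 17.80 m/s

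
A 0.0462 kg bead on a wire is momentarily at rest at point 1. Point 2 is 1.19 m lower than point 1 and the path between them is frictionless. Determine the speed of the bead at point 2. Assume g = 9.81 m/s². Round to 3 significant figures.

v = 4.83 m/s

By conservation of mechanical energy, mgh = ½mv²
v = √(2gh) = √(2 × 9.81 × 1.19) = √23.348 = 4.832 m/s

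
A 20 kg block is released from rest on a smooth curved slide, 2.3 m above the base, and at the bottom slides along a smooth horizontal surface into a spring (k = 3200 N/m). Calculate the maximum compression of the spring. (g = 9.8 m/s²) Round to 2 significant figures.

Energy conservation (no friction) from release to max compression: mgh = ½kx²
x = √(2mgh/k) = √(2 × 20 × 9.8 × 2.3 / 3200) = 0.5308 m

x = 0.53 m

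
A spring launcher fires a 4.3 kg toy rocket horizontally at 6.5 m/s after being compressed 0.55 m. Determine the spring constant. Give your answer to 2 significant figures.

½kx² = ½mv²
k = mv²/x² = (4.3)(6.5)²/(0.55)² = 600.6 N/m

k = 600 N/m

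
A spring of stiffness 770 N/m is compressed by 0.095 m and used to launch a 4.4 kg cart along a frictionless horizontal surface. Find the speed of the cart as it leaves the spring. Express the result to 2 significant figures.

Conservation of energy: ½kx² = ½mv²
v = x√(k/m) = 0.095 × √(770/4.4) = 1.257 m/s

v = 1.3 m/s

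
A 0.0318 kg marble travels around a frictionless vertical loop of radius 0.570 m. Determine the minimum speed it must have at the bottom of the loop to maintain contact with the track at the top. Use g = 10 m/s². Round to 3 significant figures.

v = 5.34 m/s

At the top: mg = mv_top²/r ⇒ v_top² = gr = 5.700 m²/s²
Energy from bottom to top (height 2r): ½mv_bot² = ½mv_top² + mg(2r)
v_bot² = gr + 4gr = 5gr = 28.50
v_bot = √(5gr) = 5.339 m/s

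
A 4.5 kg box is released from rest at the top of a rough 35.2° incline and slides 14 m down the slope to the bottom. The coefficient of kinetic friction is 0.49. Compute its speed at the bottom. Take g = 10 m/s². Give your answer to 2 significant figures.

v = 7.0 m/s

Work–energy: mg(L sinθ) − μ_k(mg cosθ)L = ½mv²
mgh = mgL sinθ = (4.5)(10)(14)sin35.2° = 363.15 J
W_f = μ_k mg cosθ · L = (0.49)(4.5)(10)cos35.2°·14 = 252.3 J
½mv² = 363.15 − 252.3 = 110.90 J
v = √(2 × 110.90/4.5) = 7.021 m/s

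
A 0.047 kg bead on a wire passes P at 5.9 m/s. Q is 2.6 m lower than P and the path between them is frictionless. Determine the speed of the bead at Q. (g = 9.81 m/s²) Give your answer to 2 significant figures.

v = 9.3 m/s

By conservation of mechanical energy, ½mv₀² + mgh = ½mv²
v² = v₀² + 2gh = (5.9)² + 2(9.81)(2.6) = 85.822
v = √85.822 = 9.264 m/s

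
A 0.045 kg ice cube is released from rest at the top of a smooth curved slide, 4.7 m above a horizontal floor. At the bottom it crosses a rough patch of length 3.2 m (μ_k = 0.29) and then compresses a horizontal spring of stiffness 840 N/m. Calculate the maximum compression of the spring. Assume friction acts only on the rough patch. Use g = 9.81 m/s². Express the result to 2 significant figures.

x = 0.063 m

Initial energy: E₁ = mgh = (0.045)(9.81)(4.7) = 2.0748 J
Friction removes W_f = μ_k mg d = (0.29)(0.045)(9.81)(3.2) = 0.4097 J
Energy reaching the spring: E = 2.0748 − 0.4097 = 1.6651 J
At max compression ½kx² = E ⇒ x = √(2E/k) = √(2 × 1.6651/840) = 0.06297 m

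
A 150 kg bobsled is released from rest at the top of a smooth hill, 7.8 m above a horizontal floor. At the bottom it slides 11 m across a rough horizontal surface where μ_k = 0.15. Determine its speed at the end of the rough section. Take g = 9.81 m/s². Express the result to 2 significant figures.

Energy at the top = energy at the end + work done against friction:
mgh = ½mv² + μ_k m g d
W_f = μ_k mg d = (0.15)(150)(9.81)(11) = 2428 J
½mv² = mgh − W_f = 11478 − 2428 = 9049.7 J
v = √(2 × 9049.7/150) = 10.98 m/s

v = 11 m/s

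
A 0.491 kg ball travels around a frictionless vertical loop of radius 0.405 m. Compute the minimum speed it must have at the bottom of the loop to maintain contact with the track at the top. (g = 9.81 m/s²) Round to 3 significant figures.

At the top: mg = mv_top²/r ⇒ v_top² = gr = 3.973 m²/s²
Energy from bottom to top (height 2r): ½mv_bot² = ½mv_top² + mg(2r)
v_bot² = gr + 4gr = 5gr = 19.87
v_bot = √(5gr) = 4.457 m/s

v = 4.46 m/s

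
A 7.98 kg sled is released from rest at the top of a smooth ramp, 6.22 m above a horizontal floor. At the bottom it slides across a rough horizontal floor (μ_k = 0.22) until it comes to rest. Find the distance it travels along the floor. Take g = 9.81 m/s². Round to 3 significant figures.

Energy bookkeeping (friction removes W_f = μ_k N d):
At rest all PE has been dissipated by friction: mgh = μ_k m g d
d = h/μ_k = 6.22/0.22 = 28.27 m

d = 28.3 m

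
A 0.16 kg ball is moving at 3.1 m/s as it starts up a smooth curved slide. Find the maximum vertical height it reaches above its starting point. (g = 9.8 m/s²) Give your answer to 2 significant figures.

h = 0.49 m

Setting KE at the bottom equal to PE gained: ½mv² = mgh
h = v²/(2g) = 3.1²/(2 × 9.8) = 0.4903 m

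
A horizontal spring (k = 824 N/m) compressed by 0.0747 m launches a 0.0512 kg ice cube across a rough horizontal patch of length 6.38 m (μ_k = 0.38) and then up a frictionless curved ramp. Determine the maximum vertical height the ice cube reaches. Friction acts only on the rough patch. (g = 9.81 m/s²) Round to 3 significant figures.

h = 2.15 m

Spring energy: E₀ = ½kx² = ½(824)(0.0747)² = 2.2990 J
Friction: W_f = μ_k mg d = (0.38)(0.0512)(9.81)(6.38) = 1.218 J
Energy at base of ramp: E = 2.2990 − 1.218 = 1.0813 J
At max height all remaining energy is PE: mgh = E ⇒ h = E/(mg) = 1.0813/(0.0512 × 9.81) = 2.153 m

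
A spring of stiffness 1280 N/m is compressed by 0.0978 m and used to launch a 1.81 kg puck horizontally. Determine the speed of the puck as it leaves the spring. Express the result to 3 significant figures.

v = 2.60 m/s

Spring PE converts entirely to kinetic energy: ½kx² = ½mv²
v = x√(k/m) = 0.0978 × √(1280/1.81) = 2.601 m/s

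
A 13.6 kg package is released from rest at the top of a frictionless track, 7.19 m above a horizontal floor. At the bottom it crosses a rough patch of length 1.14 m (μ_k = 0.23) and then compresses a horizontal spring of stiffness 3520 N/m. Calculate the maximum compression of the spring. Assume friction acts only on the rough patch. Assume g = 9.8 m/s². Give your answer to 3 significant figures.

Initial energy: E₁ = mgh = (13.6)(9.8)(7.19) = 958.28 J
Friction removes W_f = μ_k mg d = (0.23)(13.6)(9.8)(1.14) = 34.95 J
Energy reaching the spring: E = 958.28 − 34.95 = 923.34 J
At max compression ½kx² = E ⇒ x = √(2E/k) = √(2 × 923.34/3520) = 0.7243 m

x = 0.724 m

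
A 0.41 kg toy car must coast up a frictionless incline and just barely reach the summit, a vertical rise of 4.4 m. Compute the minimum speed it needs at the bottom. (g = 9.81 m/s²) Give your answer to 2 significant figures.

At the top it is momentarily at rest, so all KE converts to PE: ½mv² = mgh
v = √(2gh) = √(2 × 9.81 × 4.4) = 9.291 m/s

v = 9.3 m/s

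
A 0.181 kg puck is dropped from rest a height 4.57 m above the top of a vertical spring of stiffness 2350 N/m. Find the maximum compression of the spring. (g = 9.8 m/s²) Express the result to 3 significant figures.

x = 0.0838 m

Let x be the compression. The total drop is H + x, and the puck is instantaneously at rest at max compression, so energy conservation gives:
mg(H + x) = ½kx²
½(2350)x² − (0.181)(9.8)x − (0.181)(9.8)(4.57) = 0
1175x² − 1.774x − 8.106 = 0
x = [1.774 + √(3.146 + 38099)]/(2 × 1175) = 0.08382 m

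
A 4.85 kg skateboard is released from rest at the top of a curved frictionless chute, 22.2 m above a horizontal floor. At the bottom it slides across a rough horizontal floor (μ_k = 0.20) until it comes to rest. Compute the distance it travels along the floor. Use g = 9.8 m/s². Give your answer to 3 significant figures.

Energy at the top = energy at the end + work done against friction:
At rest all PE has been dissipated by friction: mgh = μ_k m g d
d = h/μ_k = 22.2/0.20 = 111.0 m

d = 111 m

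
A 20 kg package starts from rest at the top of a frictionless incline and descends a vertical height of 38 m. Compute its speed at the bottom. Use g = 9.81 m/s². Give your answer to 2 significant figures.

v = 27 m/s

Mechanical energy is conserved (no friction): mgh = ½mv²
v = √(2gh) = √(2 × 9.81 × 38) = √745.56 = 27.30 m/s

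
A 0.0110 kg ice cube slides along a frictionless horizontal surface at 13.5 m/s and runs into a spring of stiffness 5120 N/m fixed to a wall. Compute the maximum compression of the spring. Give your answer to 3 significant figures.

x = 0.0198 m

At max compression the cube is momentarily at rest: ½mv² = ½kx²
x = v√(m/k) = 13.5 × √(0.0110/5120) = 0.01979 m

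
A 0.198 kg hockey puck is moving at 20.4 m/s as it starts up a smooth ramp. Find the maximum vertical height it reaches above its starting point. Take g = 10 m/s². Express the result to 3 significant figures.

h = 20.8 m

Setting KE at the bottom equal to PE gained: ½mv² = mgh
h = v²/(2g) = 20.4²/(2 × 10) = 20.81 m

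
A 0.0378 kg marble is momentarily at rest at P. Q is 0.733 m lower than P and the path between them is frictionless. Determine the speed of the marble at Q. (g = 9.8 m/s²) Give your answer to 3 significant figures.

v = 3.79 m/s

Equating total energy at the two states: mgh = ½mv²
v = √(2gh) = √(2 × 9.8 × 0.733) = √14.367 = 3.790 m/s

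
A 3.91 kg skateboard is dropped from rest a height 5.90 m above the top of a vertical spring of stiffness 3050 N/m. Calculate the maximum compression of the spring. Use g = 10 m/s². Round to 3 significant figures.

x = 0.402 m

Measuring PE from the top of the relaxed spring, at max compression the skateboard has dropped H + x with zero KE, so:
mg(H + x) = ½kx²
½(3050)x² − (3.91)(10)x − (3.91)(10)(5.90) = 0
1525x² − 39.10x − 230.7 = 0
x = [39.10 + √(1529 + 1.4072e+06)]/(2 × 1525) = 0.4020 m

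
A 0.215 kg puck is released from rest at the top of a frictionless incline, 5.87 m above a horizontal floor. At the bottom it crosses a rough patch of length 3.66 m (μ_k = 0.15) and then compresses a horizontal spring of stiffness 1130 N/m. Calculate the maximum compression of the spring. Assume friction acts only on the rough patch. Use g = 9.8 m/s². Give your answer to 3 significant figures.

x = 0.141 m

Initial energy: E₁ = mgh = (0.215)(9.8)(5.87) = 12.368 J
Friction removes W_f = μ_k mg d = (0.15)(0.215)(9.8)(3.66) = 1.157 J
Energy reaching the spring: E = 12.368 − 1.157 = 11.211 J
At max compression ½kx² = E ⇒ x = √(2E/k) = √(2 × 11.211/1130) = 0.1409 m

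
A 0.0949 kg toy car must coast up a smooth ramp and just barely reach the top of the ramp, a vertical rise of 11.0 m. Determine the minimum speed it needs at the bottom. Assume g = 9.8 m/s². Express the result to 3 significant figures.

At the top it is momentarily at rest, so all KE converts to PE: ½mv² = mgh
v = √(2gh) = √(2 × 9.8 × 11.0) = 14.68 m/s

v = 14.7 m/s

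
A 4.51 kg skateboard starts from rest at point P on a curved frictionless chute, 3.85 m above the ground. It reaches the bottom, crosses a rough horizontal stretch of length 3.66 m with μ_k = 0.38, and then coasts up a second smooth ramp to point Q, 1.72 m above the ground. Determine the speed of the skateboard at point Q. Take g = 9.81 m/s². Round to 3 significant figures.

Energy at P: mgh₁ = (4.51)(9.81)(3.85) = 170.34 J
Friction loss: W_f = μ_k mg d = 61.53 J
At Q: ½mv² + mgh₂ = mgh₁ − W_f
½mv² = 170.34 − 61.53 − 76.098 = 32.704 J
v = √(2 × 32.704/4.51) = 3.808 m/s

v = 3.81 m/s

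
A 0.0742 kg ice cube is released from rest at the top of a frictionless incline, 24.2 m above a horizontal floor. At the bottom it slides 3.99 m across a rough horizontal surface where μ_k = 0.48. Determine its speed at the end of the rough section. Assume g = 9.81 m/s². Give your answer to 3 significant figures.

Energy bookkeeping (friction removes W_f = μ_k N d):
mgh = ½mv² + μ_k m g d
W_f = μ_k mg d = (0.48)(0.0742)(9.81)(3.99) = 1.394 J
½mv² = mgh − W_f = 17.615 − 1.394 = 16.221 J
v = √(2 × 16.221/0.0742) = 20.91 m/s

v = 20.9 m/s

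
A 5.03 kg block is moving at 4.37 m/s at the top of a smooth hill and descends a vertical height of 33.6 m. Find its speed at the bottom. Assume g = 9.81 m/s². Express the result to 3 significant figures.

v = 26.0 m/s

Energy conservation between the two points: ½mv₀² + mgh = ½mv²
v² = v₀² + 2gh = (4.37)² + 2(9.81)(33.6) = 678.33
v = √678.33 = 26.04 m/s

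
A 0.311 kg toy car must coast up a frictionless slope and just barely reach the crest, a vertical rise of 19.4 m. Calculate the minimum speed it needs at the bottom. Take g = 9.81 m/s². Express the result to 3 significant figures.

At the top it is momentarily at rest, so all KE converts to PE: ½mv² = mgh
v = √(2gh) = √(2 × 9.81 × 19.4) = 19.51 m/s

v = 19.5 m/s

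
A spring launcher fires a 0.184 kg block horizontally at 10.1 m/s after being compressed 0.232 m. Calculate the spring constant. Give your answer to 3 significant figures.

Energy stored in the spring equals the launch KE: ½kx² = ½mv²
k = mv²/x² = (0.184)(10.1)²/(0.232)² = 348.7 N/m

k = 349 N/m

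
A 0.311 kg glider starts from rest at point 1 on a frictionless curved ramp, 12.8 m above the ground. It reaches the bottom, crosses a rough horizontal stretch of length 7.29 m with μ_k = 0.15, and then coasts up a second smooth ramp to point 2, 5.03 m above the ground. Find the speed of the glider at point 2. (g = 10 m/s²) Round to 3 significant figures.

v = 11.6 m/s

Energy at 1: mgh₁ = (0.311)(10)(12.8) = 39.808 J
Friction loss: W_f = μ_k mg d = 3.401 J
At 2: ½mv² + mgh₂ = mgh₁ − W_f
½mv² = 39.808 − 3.401 − 15.643 = 20.764 J
v = √(2 × 20.764/0.311) = 11.56 m/s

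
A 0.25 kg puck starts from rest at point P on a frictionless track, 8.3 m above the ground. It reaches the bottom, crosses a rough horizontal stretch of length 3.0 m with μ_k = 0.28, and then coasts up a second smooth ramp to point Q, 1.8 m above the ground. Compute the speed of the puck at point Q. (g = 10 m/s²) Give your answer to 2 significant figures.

v = 11 m/s

Energy at P: mgh₁ = (0.25)(10)(8.3) = 20.750 J
Friction loss: W_f = μ_k mg d = 2.100 J
At Q: ½mv² + mgh₂ = mgh₁ − W_f
½mv² = 20.750 − 2.100 − 4.5000 = 14.150 J
v = √(2 × 14.150/0.25) = 10.64 m/s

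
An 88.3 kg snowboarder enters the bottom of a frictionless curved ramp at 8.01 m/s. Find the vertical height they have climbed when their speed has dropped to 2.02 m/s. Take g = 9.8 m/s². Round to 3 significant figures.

Conservation of energy: ½mv₁² = ½mv₂² + mgh
h = (v₁² − v₂²)/(2g) = (8.01² − 2.02²)/(2 × 9.8) = 3.065 m

h = 3.07 m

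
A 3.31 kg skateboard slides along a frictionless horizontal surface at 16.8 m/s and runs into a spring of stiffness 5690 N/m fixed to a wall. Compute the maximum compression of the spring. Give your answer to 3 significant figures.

x = 0.405 m

At max compression the skateboard is momentarily at rest: ½mv² = ½kx²
x = v√(m/k) = 16.8 × √(3.31/5690) = 0.4052 m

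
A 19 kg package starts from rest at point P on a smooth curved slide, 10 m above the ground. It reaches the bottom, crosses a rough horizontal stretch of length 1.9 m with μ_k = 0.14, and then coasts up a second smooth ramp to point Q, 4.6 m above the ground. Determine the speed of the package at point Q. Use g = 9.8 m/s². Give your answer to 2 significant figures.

Energy at P: mgh₁ = (19)(9.8)(10) = 1862.0 J
Friction loss: W_f = μ_k mg d = 49.53 J
At Q: ½mv² + mgh₂ = mgh₁ − W_f
½mv² = 1862.0 − 49.53 − 856.52 = 955.95 J
v = √(2 × 955.95/19) = 10.03 m/s

v = 10 m/s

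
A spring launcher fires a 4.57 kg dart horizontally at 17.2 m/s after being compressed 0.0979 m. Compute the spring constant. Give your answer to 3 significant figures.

k = 141000 N/m

½kx² = ½mv²
k = mv²/x² = (4.57)(17.2)²/(0.0979)² = 141061 N/m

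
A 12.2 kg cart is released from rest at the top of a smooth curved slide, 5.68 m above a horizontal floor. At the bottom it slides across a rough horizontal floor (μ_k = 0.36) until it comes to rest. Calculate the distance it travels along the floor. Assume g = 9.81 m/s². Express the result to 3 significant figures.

d = 15.8 m

Energy bookkeeping (friction removes W_f = μ_k N d):
At rest all PE has been dissipated by friction: mgh = μ_k m g d
d = h/μ_k = 5.68/0.36 = 15.78 m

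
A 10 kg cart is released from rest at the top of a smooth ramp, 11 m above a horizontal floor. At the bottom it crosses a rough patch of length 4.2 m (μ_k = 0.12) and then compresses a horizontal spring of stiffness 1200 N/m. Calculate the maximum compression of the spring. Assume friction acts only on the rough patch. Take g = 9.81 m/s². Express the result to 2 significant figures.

Initial energy: E₁ = mgh = (10)(9.81)(11) = 1079.1 J
Friction removes W_f = μ_k mg d = (0.12)(10)(9.81)(4.2) = 49.44 J
Energy reaching the spring: E = 1079.1 − 49.44 = 1029.7 J
At max compression ½kx² = E ⇒ x = √(2E/k) = √(2 × 1029.7/1200) = 1.310 m

x = 1.3 m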